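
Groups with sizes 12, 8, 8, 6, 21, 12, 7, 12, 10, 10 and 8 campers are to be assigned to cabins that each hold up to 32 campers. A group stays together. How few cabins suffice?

4

Total = 21 + 12 + 12 + 12 + 10 + 10 + 8 + 8 + 8 + 7 + 6 = 114 campers.
Lower bound: ⌈114/32⌉ = 4 cabins.
A packing using 4 cabins:
  cabin 1: 21 + 10 = 31
  cabin 2: 12 + 12 + 8 = 32
  cabin 3: 12 + 10 + 8 = 30
  cabin 4: 8 + 7 + 6 = 21
This matches the lower bound, so 4 is optimal.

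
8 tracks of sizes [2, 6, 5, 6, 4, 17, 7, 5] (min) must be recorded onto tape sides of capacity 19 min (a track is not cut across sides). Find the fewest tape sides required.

3

Total = 17 + 7 + 6 + 6 + 5 + 5 + 4 + 2 = 52 min.
Lower bound: ⌈52/19⌉ = 3 tape sides.
A packing using 3 tape sides:
  side 1: 17 + 2 = 19
  side 2: 7 + 6 + 6 = 19
  side 3: 5 + 5 + 4 = 14
This matches the lower bound, so 3 is optimal.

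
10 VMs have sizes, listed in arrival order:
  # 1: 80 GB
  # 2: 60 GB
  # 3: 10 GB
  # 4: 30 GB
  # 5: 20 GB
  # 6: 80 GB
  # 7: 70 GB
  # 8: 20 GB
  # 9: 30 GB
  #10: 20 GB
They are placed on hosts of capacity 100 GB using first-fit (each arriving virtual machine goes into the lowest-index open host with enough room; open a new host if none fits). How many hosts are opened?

  80 → host 1 (new)  [load 80/100]
  60 → host 2 (new)  [load 60/100]
  10 → host 1  [load 90/100]
  30 → host 2  [load 90/100]
  20 → host 3 (new)  [load 20/100]
  80 → host 3  [load 100/100]
  70 → host 4 (new)  [load 70/100]
  20 → host 4  [load 90/100]
  30 → host 5 (new)  [load 30/100]
  20 → host 5  [load 50/100]
5 hosts opened.

5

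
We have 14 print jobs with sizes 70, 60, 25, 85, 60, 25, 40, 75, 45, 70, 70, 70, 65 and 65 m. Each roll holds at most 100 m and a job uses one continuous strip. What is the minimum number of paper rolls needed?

Total = 85 + 75 + 70 + 70 + 70 + 70 + 65 + 65 + 60 + 60 + 45 + 40 + 25 + 25 = 825 m.
Lower bound: ⌈825/100⌉ = 9 paper rolls.
Also, 10 print jobs each exceed 50 m, and no two of those can share a roll, so at least 10 paper rolls are needed.
A packing using 11 paper rolls:
  roll 1: 85 = 85
  roll 2: 75 + 25 = 100
  roll 3: 70 + 25 = 95
  roll 4: 70 = 70
  roll 5: 70 = 70
  roll 6: 70 = 70
  roll 7: 65 = 65
  roll 8: 65 = 65
  roll 9: 60 + 40 = 100
  roll 10: 60 = 60
  roll 11: 45 = 45
No arrangement into 10 paper rolls stays within capacity, so 11 is optimal.

11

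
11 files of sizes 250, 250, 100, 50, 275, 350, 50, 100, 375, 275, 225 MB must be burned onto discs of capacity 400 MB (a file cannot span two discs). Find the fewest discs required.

Total = 375 + 350 + 275 + 275 + 250 + 250 + 225 + 100 + 100 + 50 + 50 = 2300 MB.
Lower bound: ⌈2300/400⌉ = 6 discs.
Also, 7 files each exceed 200 MB, and no two of those can share a disc, so at least 7 discs are needed.
A packing using 7 discs:
  disc 1: 375 = 375
  disc 2: 350 + 50 = 400
  disc 3: 275 + 100 = 375
  disc 4: 275 + 100 = 375
  disc 5: 250 + 50 = 300
  disc 6: 250 = 250
  disc 7: 225 = 225
This matches the lower bound, so 7 is optimal.

7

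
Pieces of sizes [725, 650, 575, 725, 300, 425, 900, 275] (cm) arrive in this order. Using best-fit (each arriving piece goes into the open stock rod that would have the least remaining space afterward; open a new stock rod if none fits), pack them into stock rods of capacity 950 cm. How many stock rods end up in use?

6

  725 → stock rod 1 (new)  [load 725/950]
  650 → stock rod 2 (new)  [load 650/950]
  575 → stock rod 3 (new)  [load 575/950]
  725 → stock rod 4 (new)  [load 725/950]
  300 → stock rod 2  [load 950/950]
  425 → stock rod 5 (new)  [load 425/950]
  900 → stock rod 6 (new)  [load 900/950]
  275 → stock rod 3  [load 850/950]
6 stock rods opened.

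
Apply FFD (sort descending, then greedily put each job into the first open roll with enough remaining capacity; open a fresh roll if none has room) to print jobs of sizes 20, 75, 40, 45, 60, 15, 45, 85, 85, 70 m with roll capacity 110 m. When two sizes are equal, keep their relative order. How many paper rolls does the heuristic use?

Sorted descending: 85, 85, 75, 70, 60, 45, 45, 40, 20, 15.
  85 → roll 1 (new)  [load 85/110]
  85 → roll 2 (new)  [load 85/110]
  75 → roll 3 (new)  [load 75/110]
  70 → roll 4 (new)  [load 70/110]
  60 → roll 5 (new)  [load 60/110]
  45 → roll 5  [load 105/110]
  45 → roll 6 (new)  [load 45/110]
  40 → roll 4  [load 110/110]
  20 → roll 1  [load 105/110]
  15 → roll 2  [load 100/110]
6 paper rolls opened.

6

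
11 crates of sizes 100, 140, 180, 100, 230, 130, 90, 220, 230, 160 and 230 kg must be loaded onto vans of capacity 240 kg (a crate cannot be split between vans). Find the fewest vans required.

Total = 230 + 230 + 230 + 220 + 180 + 160 + 140 + 130 + 100 + 100 + 90 = 1810 kg.
Lower bound: ⌈1810/240⌉ = 8 vans.
A packing using 9 vans:
  van 1: 230 = 230
  van 2: 230 = 230
  van 3: 230 = 230
  van 4: 220 = 220
  van 5: 180 = 180
  van 6: 160 = 160
  van 7: 140 + 100 = 240
  van 8: 130 + 100 = 230
  van 9: 90 = 90
No arrangement into 8 vans stays within capacity, so 9 is optimal.

9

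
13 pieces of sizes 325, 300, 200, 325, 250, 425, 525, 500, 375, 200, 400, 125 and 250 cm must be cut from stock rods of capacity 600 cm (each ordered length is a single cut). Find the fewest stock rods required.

8

Total = 525 + 500 + 425 + 400 + 375 + 325 + 325 + 300 + 250 + 250 + 200 + 200 + 125 = 4200 cm.
Lower bound: ⌈4200/600⌉ = 7 stock rods.
A packing using 8 stock rods:
  stock rod 1: 525 = 525
  stock rod 2: 500 = 500
  stock rod 3: 425 + 125 = 550
  stock rod 4: 400 + 200 = 600
  stock rod 5: 375 + 200 = 575
  stock rod 6: 325 + 250 = 575
  stock rod 7: 325 + 250 = 575
  stock rod 8: 300 = 300
No arrangement into 7 stock rods stays within capacity, so 8 is optimal.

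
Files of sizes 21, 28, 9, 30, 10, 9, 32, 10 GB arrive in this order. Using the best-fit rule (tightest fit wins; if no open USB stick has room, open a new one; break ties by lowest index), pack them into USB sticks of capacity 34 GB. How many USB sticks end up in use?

  21 → USB stick 1 (new)  [load 21/34]
  28 → USB stick 2 (new)  [load 28/34]
  9 → USB stick 1  [load 30/34]
  30 → USB stick 3 (new)  [load 30/34]
  10 → USB stick 4 (new)  [load 10/34]
  9 → USB stick 4  [load 19/34]
  32 → USB stick 5 (new)  [load 32/34]
  10 → USB stick 4  [load 29/34]
5 USB sticks opened.

5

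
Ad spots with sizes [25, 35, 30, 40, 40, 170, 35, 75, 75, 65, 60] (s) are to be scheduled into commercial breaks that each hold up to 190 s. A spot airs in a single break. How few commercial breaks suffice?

4

Total = 170 + 75 + 75 + 65 + 60 + 40 + 40 + 35 + 35 + 30 + 25 = 650 s.
Lower bound: ⌈650/190⌉ = 4 commercial breaks.
A packing using 4 commercial breaks:
  break 1: 170 = 170
  break 2: 75 + 75 + 40 = 190
  break 3: 65 + 60 + 40 + 25 = 190
  break 4: 35 + 35 + 30 = 100
This matches the lower bound, so 4 is optimal.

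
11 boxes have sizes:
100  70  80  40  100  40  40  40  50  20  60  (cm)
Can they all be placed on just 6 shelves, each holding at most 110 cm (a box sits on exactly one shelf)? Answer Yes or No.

Total = 640 cm; ⌈640/110⌉ = 6.
The bound of 6 does not rule out 6, but exhaustive search shows no assignment into 6 shelves of capacity 110 cm exists — the minimum is 7.

No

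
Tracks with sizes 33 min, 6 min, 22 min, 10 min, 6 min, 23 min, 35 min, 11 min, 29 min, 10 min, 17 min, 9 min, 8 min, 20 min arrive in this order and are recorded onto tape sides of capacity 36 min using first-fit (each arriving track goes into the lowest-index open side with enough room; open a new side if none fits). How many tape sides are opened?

8

  33 → side 1 (new)  [load 33/36]
  6 → side 2 (new)  [load 6/36]
  22 → side 2  [load 28/36]
  10 → side 3 (new)  [load 10/36]
  6 → side 2  [load 34/36]
  23 → side 3  [load 33/36]
  35 → side 4 (new)  [load 35/36]
  11 → side 5 (new)  [load 11/36]
  29 → side 6 (new)  [load 29/36]
  10 → side 5  [load 21/36]
  17 → side 7 (new)  [load 17/36]
  9 → side 5  [load 30/36]
  8 → side 7  [load 25/36]
  20 → side 8 (new)  [load 20/36]
8 tape sides opened.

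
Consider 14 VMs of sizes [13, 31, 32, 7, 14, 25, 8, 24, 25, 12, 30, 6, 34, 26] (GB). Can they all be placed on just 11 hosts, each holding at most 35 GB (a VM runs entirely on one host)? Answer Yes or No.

A valid assignment using 10 hosts:
  host 1: 34 = 34
  host 2: 32 = 32
  host 3: 31 = 31
  host 4: 30 = 30
  host 5: 26 + 8 = 34
  host 6: 25 + 7 = 32
  host 7: 25 + 6 = 31
  host 8: 24 = 24
  host 9: 14 + 13 = 27
  host 10: 12 = 12
That uses only 10 ≤ 11, so 11 hosts are enough.

Yes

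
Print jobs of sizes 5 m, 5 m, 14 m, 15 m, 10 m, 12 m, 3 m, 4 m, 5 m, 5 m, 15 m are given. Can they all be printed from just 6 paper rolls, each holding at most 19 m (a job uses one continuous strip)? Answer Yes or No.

A valid assignment using 6 paper rolls:
  roll 1: 15 + 4 = 19
  roll 2: 15 + 3 = 18
  roll 3: 14 + 5 = 19
  roll 4: 12 + 5 = 17
  roll 5: 10 + 5 = 15
  roll 6: 5 = 5
Every load is within 19 m, so 6 paper rolls suffice.

Yes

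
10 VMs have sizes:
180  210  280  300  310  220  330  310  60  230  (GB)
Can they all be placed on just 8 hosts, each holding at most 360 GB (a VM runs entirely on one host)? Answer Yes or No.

Total = 2430 GB; ⌈2430/360⌉ = 7.
8 VMs each exceed half the capacity and cannot share a host, forcing at least 8 hosts.
The bound of 8 does not rule out 8, but exhaustive search shows no assignment into 8 hosts of capacity 360 GB exists — the minimum is 9.

No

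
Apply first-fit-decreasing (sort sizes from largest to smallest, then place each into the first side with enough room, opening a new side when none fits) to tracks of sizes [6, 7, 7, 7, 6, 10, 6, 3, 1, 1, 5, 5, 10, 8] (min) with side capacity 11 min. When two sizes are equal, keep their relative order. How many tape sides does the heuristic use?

9

Sorted descending: 10, 10, 8, 7, 7, 7, 6, 6, 6, 5, 5, 3, 1, 1.
  10 → side 1 (new)  [load 10/11]
  10 → side 2 (new)  [load 10/11]
  8 → side 3 (new)  [load 8/11]
  7 → side 4 (new)  [load 7/11]
  7 → side 5 (new)  [load 7/11]
  7 → side 6 (new)  [load 7/11]
  6 → side 7 (new)  [load 6/11]
  6 → side 8 (new)  [load 6/11]
  6 → side 9 (new)  [load 6/11]
  5 → side 7  [load 11/11]
  5 → side 8  [load 11/11]
  3 → side 3  [load 11/11]
  1 → side 1  [load 11/11]
  1 → side 2  [load 11/11]
9 tape sides opened.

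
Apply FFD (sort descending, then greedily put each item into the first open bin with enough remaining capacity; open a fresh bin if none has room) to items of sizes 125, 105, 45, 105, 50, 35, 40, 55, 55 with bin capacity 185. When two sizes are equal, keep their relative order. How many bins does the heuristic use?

4

Sorted descending: 125, 105, 105, 55, 55, 50, 45, 40, 35.
  125 → bin 1 (new)  [load 125/185]
  105 → bin 2 (new)  [load 105/185]
  105 → bin 3 (new)  [load 105/185]
  55 → bin 1  [load 180/185]
  55 → bin 2  [load 160/185]
  50 → bin 3  [load 155/185]
  45 → bin 4 (new)  [load 45/185]
  40 → bin 4  [load 85/185]
  35 → bin 4  [load 120/185]
4 bins opened.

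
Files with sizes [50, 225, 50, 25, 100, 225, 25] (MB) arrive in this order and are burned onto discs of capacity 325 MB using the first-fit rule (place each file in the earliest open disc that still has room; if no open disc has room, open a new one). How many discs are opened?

  50 → disc 1 (new)  [load 50/325]
  225 → disc 1  [load 275/325]
  50 → disc 1  [load 325/325]
  25 → disc 2 (new)  [load 25/325]
  100 → disc 2  [load 125/325]
  225 → disc 3 (new)  [load 225/325]
  25 → disc 2  [load 150/325]
3 discs opened.

3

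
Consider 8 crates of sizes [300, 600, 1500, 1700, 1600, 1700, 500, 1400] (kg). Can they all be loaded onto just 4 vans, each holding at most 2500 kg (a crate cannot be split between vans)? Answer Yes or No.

No

Total = 9300 kg; ⌈9300/2500⌉ = 4.
5 crates each exceed half the capacity and cannot share a van, forcing at least 5 vans.
At least 5 vans are required, but only 4 are allowed.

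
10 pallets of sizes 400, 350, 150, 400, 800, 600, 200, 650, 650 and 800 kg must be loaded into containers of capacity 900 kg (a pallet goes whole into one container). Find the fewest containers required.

Total = 800 + 800 + 650 + 650 + 600 + 400 + 400 + 350 + 200 + 150 = 5000 kg.
Lower bound: ⌈5000/900⌉ = 6 containers.
A packing using 7 containers:
  container 1: 800 = 800
  container 2: 800 = 800
  container 3: 650 + 200 = 850
  container 4: 650 + 150 = 800
  container 5: 600 = 600
  container 6: 400 + 400 = 800
  container 7: 350 = 350
No arrangement into 6 containers stays within capacity, so 7 is optimal.

7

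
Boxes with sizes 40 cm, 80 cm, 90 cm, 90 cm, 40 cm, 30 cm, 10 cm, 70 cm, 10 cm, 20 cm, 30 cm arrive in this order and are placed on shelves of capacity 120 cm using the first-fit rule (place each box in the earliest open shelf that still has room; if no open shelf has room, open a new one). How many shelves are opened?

  40 → shelf 1 (new)  [load 40/120]
  80 → shelf 1  [load 120/120]
  90 → shelf 2 (new)  [load 90/120]
  90 → shelf 3 (new)  [load 90/120]
  40 → shelf 4 (new)  [load 40/120]
  30 → shelf 2  [load 120/120]
  10 → shelf 3  [load 100/120]
  70 → shelf 4  [load 110/120]
  10 → shelf 3  [load 110/120]
  20 → shelf 5 (new)  [load 20/120]
  30 → shelf 5  [load 50/120]
5 shelves opened.

5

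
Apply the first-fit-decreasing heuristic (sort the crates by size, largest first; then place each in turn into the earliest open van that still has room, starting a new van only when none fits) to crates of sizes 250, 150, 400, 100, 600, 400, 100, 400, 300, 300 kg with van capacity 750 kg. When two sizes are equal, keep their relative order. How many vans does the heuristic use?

Sorted descending: 600, 400, 400, 400, 300, 300, 250, 150, 100, 100.
  600 → van 1 (new)  [load 600/750]
  400 → van 2 (new)  [load 400/750]
  400 → van 3 (new)  [load 400/750]
  400 → van 4 (new)  [load 400/750]
  300 → van 2  [load 700/750]
  300 → van 3  [load 700/750]
  250 → van 4  [load 650/750]
  150 → van 1  [load 750/750]
  100 → van 4  [load 750/750]
  100 → van 5 (new)  [load 100/750]
5 vans opened.

5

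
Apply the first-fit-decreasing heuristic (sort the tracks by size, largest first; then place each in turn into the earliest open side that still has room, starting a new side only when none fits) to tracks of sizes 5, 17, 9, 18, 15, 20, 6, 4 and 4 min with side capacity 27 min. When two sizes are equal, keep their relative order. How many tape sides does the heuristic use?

Sorted descending: 20, 18, 17, 15, 9, 6, 5, 4, 4.
  20 → side 1 (new)  [load 20/27]
  18 → side 2 (new)  [load 18/27]
  17 → side 3 (new)  [load 17/27]
  15 → side 4 (new)  [load 15/27]
  9 → side 2  [load 27/27]
  6 → side 1  [load 26/27]
  5 → side 3  [load 22/27]
  4 → side 3  [load 26/27]
  4 → side 4  [load 19/27]
4 tape sides opened.

4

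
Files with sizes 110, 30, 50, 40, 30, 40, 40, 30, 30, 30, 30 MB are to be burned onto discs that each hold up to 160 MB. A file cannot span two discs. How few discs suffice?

3

Total = 110 + 50 + 40 + 40 + 40 + 30 + 30 + 30 + 30 + 30 + 30 = 460 MB.
Lower bound: ⌈460/160⌉ = 3 discs.
A packing using 3 discs:
  disc 1: 110 + 50 = 160
  disc 2: 40 + 40 + 40 + 30 = 150
  disc 3: 30 + 30 + 30 + 30 + 30 = 150
This matches the lower bound, so 3 is optimal.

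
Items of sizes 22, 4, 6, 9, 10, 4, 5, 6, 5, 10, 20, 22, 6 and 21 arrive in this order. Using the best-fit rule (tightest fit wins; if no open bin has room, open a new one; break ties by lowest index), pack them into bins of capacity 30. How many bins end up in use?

6

  22 → bin 1 (new)  [load 22/30]
  4 → bin 1  [load 26/30]
  6 → bin 2 (new)  [load 6/30]
  9 → bin 2  [load 15/30]
  10 → bin 2  [load 25/30]
  4 → bin 1  [load 30/30]
  5 → bin 2  [load 30/30]
  6 → bin 3 (new)  [load 6/30]
  5 → bin 3  [load 11/30]
  10 → bin 3  [load 21/30]
  20 → bin 4 (new)  [load 20/30]
  22 → bin 5 (new)  [load 22/30]
  6 → bin 5  [load 28/30]
  21 → bin 6 (new)  [load 21/30]
6 bins opened.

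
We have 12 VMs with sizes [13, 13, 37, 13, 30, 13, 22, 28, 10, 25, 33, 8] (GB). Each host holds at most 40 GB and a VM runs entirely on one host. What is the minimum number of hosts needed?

7

Total = 37 + 33 + 30 + 28 + 25 + 22 + 13 + 13 + 13 + 13 + 10 + 8 = 245 GB.
Lower bound: ⌈245/40⌉ = 7 hosts.
A packing using 7 hosts:
  host 1: 37 = 37
  host 2: 33 = 33
  host 3: 30 + 10 = 40
  host 4: 28 + 8 = 36
  host 5: 25 + 13 = 38
  host 6: 22 + 13 = 35
  host 7: 13 + 13 = 26
This matches the lower bound, so 7 is optimal.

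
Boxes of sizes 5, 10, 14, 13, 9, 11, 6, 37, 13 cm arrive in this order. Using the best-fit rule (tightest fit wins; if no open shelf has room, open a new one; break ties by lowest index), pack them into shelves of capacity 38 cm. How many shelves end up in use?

  5 → shelf 1 (new)  [load 5/38]
  10 → shelf 1  [load 15/38]
  14 → shelf 1  [load 29/38]
  13 → shelf 2 (new)  [load 13/38]
  9 → shelf 1  [load 38/38]
  11 → shelf 2  [load 24/38]
  6 → shelf 2  [load 30/38]
  37 → shelf 3 (new)  [load 37/38]
  13 → shelf 4 (new)  [load 13/38]
4 shelves opened.

4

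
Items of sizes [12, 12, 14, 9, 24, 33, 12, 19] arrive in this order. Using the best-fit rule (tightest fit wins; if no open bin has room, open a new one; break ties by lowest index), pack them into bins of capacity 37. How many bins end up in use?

  12 → bin 1 (new)  [load 12/37]
  12 → bin 1  [load 24/37]
  14 → bin 2 (new)  [load 14/37]
  9 → bin 1  [load 33/37]
  24 → bin 3 (new)  [load 24/37]
  33 → bin 4 (new)  [load 33/37]
  12 → bin 3  [load 36/37]
  19 → bin 2  [load 33/37]
4 bins opened.

4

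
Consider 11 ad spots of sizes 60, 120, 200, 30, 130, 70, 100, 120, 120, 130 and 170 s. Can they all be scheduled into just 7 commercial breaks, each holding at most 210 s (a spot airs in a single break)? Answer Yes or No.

Total = 1250 s; ⌈1250/210⌉ = 6.
7 ad spots each exceed half the capacity and cannot share a break, forcing at least 7 commercial breaks.
The bound of 7 does not rule out 7, but exhaustive search shows no assignment into 7 commercial breaks of capacity 210 s exists — the minimum is 8.

No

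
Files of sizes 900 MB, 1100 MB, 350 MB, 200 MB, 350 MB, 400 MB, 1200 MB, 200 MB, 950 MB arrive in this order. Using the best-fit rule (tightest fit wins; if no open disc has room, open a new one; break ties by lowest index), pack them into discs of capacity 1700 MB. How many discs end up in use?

  900 → disc 1 (new)  [load 900/1700]
  1100 → disc 2 (new)  [load 1100/1700]
  350 → disc 2  [load 1450/1700]
  200 → disc 2  [load 1650/1700]
  350 → disc 1  [load 1250/1700]
  400 → disc 1  [load 1650/1700]
  1200 → disc 3 (new)  [load 1200/1700]
  200 → disc 3  [load 1400/1700]
  950 → disc 4 (new)  [load 950/1700]
4 discs opened.

4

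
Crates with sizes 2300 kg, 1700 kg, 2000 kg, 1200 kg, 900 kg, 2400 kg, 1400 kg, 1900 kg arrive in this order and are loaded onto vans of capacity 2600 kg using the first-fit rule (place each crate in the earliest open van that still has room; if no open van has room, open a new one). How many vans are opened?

  2300 → van 1 (new)  [load 2300/2600]
  1700 → van 2 (new)  [load 1700/2600]
  2000 → van 3 (new)  [load 2000/2600]
  1200 → van 4 (new)  [load 1200/2600]
  900 → van 2  [load 2600/2600]
  2400 → van 5 (new)  [load 2400/2600]
  1400 → van 4  [load 2600/2600]
  1900 → van 6 (new)  [load 1900/2600]
6 vans opened.

6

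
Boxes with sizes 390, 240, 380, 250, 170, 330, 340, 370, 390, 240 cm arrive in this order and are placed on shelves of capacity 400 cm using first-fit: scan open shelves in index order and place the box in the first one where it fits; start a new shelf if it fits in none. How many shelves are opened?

10

  390 → shelf 1 (new)  [load 390/400]
  240 → shelf 2 (new)  [load 240/400]
  380 → shelf 3 (new)  [load 380/400]
  250 → shelf 4 (new)  [load 250/400]
  170 → shelf 5 (new)  [load 170/400]
  330 → shelf 6 (new)  [load 330/400]
  340 → shelf 7 (new)  [load 340/400]
  370 → shelf 8 (new)  [load 370/400]
  390 → shelf 9 (new)  [load 390/400]
  240 → shelf 10 (new)  [load 240/400]
10 shelves opened.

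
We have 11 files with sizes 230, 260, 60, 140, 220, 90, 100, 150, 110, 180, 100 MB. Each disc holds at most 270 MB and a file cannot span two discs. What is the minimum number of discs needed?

7

Total = 260 + 230 + 220 + 180 + 150 + 140 + 110 + 100 + 100 + 90 + 60 = 1640 MB.
Lower bound: ⌈1640/270⌉ = 7 discs.
A packing using 7 discs:
  disc 1: 260 = 260
  disc 2: 230 = 230
  disc 3: 220 = 220
  disc 4: 180 + 90 = 270
  disc 5: 150 + 110 = 260
  disc 6: 140 + 100 = 240
  disc 7: 100 + 60 = 160
This matches the lower bound, so 7 is optimal.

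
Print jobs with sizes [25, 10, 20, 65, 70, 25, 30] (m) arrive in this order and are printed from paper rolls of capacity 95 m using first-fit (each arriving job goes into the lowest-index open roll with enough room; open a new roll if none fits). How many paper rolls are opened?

  25 → roll 1 (new)  [load 25/95]
  10 → roll 1  [load 35/95]
  20 → roll 1  [load 55/95]
  65 → roll 2 (new)  [load 65/95]
  70 → roll 3 (new)  [load 70/95]
  25 → roll 1  [load 80/95]
  30 → roll 2  [load 95/95]
3 paper rolls opened.

3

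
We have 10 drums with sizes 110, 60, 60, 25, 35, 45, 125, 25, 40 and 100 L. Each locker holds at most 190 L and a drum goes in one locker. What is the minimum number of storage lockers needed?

Total = 125 + 110 + 100 + 60 + 60 + 45 + 40 + 35 + 25 + 25 = 625 L.
Lower bound: ⌈625/190⌉ = 4 storage lockers.
A packing using 4 storage lockers:
  locker 1: 125 + 60 = 185
  locker 2: 110 + 60 = 170
  locker 3: 100 + 45 + 40 = 185
  locker 4: 35 + 25 + 25 = 85
This matches the lower bound, so 4 is optimal.

4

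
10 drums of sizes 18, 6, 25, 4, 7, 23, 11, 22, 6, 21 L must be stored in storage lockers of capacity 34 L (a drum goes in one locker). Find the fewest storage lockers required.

Total = 25 + 23 + 22 + 21 + 18 + 11 + 7 + 6 + 6 + 4 = 143 L.
Lower bound: ⌈143/34⌉ = 5 storage lockers.
A packing using 5 storage lockers:
  locker 1: 25 + 7 = 32
  locker 2: 23 + 11 = 34
  locker 3: 22 + 6 + 6 = 34
  locker 4: 21 + 4 = 25
  locker 5: 18 = 18
This matches the lower bound, so 5 is optimal.

5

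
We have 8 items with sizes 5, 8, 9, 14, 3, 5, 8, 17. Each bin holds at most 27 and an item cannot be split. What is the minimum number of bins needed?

3

Total = 17 + 14 + 9 + 8 + 8 + 5 + 5 + 3 = 69.
Lower bound: ⌈69/27⌉ = 3 bins.
A packing using 3 bins:
  bin 1: 17 + 9 = 26
  bin 2: 14 + 8 + 5 = 27
  bin 3: 8 + 5 + 3 = 16
This matches the lower bound, so 3 is optimal.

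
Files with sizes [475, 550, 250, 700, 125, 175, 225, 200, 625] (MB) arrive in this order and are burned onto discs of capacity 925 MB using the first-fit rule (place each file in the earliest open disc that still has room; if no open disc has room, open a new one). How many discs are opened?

  475 → disc 1 (new)  [load 475/925]
  550 → disc 2 (new)  [load 550/925]
  250 → disc 1  [load 725/925]
  700 → disc 3 (new)  [load 700/925]
  125 → disc 1  [load 850/925]
  175 → disc 2  [load 725/925]
  225 → disc 3  [load 925/925]
  200 → disc 2  [load 925/925]
  625 → disc 4 (new)  [load 625/925]
4 discs opened.

4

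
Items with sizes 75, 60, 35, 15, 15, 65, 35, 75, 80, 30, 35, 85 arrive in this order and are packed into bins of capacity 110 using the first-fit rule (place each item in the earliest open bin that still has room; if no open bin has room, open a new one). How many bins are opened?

  75 → bin 1 (new)  [load 75/110]
  60 → bin 2 (new)  [load 60/110]
  35 → bin 1  [load 110/110]
  15 → bin 2  [load 75/110]
  15 → bin 2  [load 90/110]
  65 → bin 3 (new)  [load 65/110]
  35 → bin 3  [load 100/110]
  75 → bin 4 (new)  [load 75/110]
  80 → bin 5 (new)  [load 80/110]
  30 → bin 4  [load 105/110]
  35 → bin 6 (new)  [load 35/110]
  85 → bin 7 (new)  [load 85/110]
7 bins opened.

7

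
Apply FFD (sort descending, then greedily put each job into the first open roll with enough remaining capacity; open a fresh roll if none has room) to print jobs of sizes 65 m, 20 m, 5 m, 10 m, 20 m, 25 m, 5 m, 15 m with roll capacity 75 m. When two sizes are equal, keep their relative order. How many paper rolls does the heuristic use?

3

Sorted descending: 65, 25, 20, 20, 15, 10, 5, 5.
  65 → roll 1 (new)  [load 65/75]
  25 → roll 2 (new)  [load 25/75]
  20 → roll 2  [load 45/75]
  20 → roll 2  [load 65/75]
  15 → roll 3 (new)  [load 15/75]
  10 → roll 1  [load 75/75]
  5 → roll 2  [load 70/75]
  5 → roll 2  [load 75/75]
3 paper rolls opened.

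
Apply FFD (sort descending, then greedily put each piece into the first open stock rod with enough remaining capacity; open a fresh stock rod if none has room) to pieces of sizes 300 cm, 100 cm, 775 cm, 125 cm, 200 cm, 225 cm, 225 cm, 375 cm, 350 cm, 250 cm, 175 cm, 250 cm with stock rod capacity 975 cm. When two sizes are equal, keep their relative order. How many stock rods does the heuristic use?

4

Sorted descending: 775, 375, 350, 300, 250, 250, 225, 225, 200, 175, 125, 100.
  775 → stock rod 1 (new)  [load 775/975]
  375 → stock rod 2 (new)  [load 375/975]
  350 → stock rod 2  [load 725/975]
  300 → stock rod 3 (new)  [load 300/975]
  250 → stock rod 2  [load 975/975]
  250 → stock rod 3  [load 550/975]
  225 → stock rod 3  [load 775/975]
  225 → stock rod 4 (new)  [load 225/975]
  200 → stock rod 1  [load 975/975]
  175 → stock rod 3  [load 950/975]
  125 → stock rod 4  [load 350/975]
  100 → stock rod 4  [load 450/975]
4 stock rods opened.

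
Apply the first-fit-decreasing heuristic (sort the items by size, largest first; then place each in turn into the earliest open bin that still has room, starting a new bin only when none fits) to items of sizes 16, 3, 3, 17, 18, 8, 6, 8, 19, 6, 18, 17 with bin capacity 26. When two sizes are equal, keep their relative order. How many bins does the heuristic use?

Sorted descending: 19, 18, 18, 17, 17, 16, 8, 8, 6, 6, 3, 3.
  19 → bin 1 (new)  [load 19/26]
  18 → bin 2 (new)  [load 18/26]
  18 → bin 3 (new)  [load 18/26]
  17 → bin 4 (new)  [load 17/26]
  17 → bin 5 (new)  [load 17/26]
  16 → bin 6 (new)  [load 16/26]
  8 → bin 2  [load 26/26]
  8 → bin 3  [load 26/26]
  6 → bin 1  [load 25/26]
  6 → bin 4  [load 23/26]
  3 → bin 4  [load 26/26]
  3 → bin 5  [load 20/26]
6 bins opened.

6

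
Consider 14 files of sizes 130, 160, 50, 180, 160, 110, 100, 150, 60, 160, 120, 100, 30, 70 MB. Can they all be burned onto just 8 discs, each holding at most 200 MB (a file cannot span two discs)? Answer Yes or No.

Total = 1580 MB; ⌈1580/200⌉ = 8.
The bound of 8 does not rule out 8, but exhaustive search shows no assignment into 8 discs of capacity 200 MB exists — the minimum is 9.

No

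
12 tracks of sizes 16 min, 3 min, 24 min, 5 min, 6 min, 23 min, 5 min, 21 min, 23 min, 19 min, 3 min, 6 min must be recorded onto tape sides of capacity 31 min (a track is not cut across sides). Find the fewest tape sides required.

Total = 24 + 23 + 23 + 21 + 19 + 16 + 6 + 6 + 5 + 5 + 3 + 3 = 154 min.
Lower bound: ⌈154/31⌉ = 5 tape sides.
Also, 6 tracks each exceed 31/2 min, and no two of those can share a side, so at least 6 tape sides are needed.
A packing using 6 tape sides:
  side 1: 24 + 6 = 30
  side 2: 23 + 6 = 29
  side 3: 23 + 5 + 3 = 31
  side 4: 21 + 5 + 3 = 29
  side 5: 19 = 19
  side 6: 16 = 16
This matches the lower bound, so 6 is optimal.

6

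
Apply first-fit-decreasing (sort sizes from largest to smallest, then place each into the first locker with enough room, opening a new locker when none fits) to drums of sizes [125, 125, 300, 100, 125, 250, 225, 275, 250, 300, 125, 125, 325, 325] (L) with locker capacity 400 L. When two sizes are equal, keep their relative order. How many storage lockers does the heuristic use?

9

Sorted descending: 325, 325, 300, 300, 275, 250, 250, 225, 125, 125, 125, 125, 125, 100.
  325 → locker 1 (new)  [load 325/400]
  325 → locker 2 (new)  [load 325/400]
  300 → locker 3 (new)  [load 300/400]
  300 → locker 4 (new)  [load 300/400]
  275 → locker 5 (new)  [load 275/400]
  250 → locker 6 (new)  [load 250/400]
  250 → locker 7 (new)  [load 250/400]
  225 → locker 8 (new)  [load 225/400]
  125 → locker 5  [load 400/400]
  125 → locker 6  [load 375/400]
  125 → locker 7  [load 375/400]
  125 → locker 8  [load 350/400]
  125 → locker 9 (new)  [load 125/400]
  100 → locker 3  [load 400/400]
9 storage lockers opened.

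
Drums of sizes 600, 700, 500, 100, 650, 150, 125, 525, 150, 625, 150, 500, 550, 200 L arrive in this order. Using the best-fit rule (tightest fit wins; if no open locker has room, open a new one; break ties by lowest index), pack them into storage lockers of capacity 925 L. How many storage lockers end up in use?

  600 → locker 1 (new)  [load 600/925]
  700 → locker 2 (new)  [load 700/925]
  500 → locker 3 (new)  [load 500/925]
  100 → locker 2  [load 800/925]
  650 → locker 4 (new)  [load 650/925]
  150 → locker 4  [load 800/925]
  125 → locker 2  [load 925/925]
  525 → locker 5 (new)  [load 525/925]
  150 → locker 1  [load 750/925]
  625 → locker 6 (new)  [load 625/925]
  150 → locker 1  [load 900/925]
  500 → locker 7 (new)  [load 500/925]
  550 → locker 8 (new)  [load 550/925]
  200 → locker 6  [load 825/925]
8 storage lockers opened.

8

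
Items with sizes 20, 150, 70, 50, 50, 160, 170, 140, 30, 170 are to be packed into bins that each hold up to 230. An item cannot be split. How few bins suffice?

Total = 170 + 170 + 160 + 150 + 140 + 70 + 50 + 50 + 30 + 20 = 1010.
Lower bound: ⌈1010/230⌉ = 5 bins.
A packing using 5 bins:
  bin 1: 170 + 50 = 220
  bin 2: 170 + 50 = 220
  bin 3: 160 + 70 = 230
  bin 4: 150 + 30 + 20 = 200
  bin 5: 140 = 140
This matches the lower bound, so 5 is optimal.

5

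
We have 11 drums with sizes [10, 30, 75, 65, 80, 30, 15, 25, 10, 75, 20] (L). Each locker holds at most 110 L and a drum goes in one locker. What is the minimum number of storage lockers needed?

Total = 80 + 75 + 75 + 65 + 30 + 30 + 25 + 20 + 15 + 10 + 10 = 435 L.
Lower bound: ⌈435/110⌉ = 4 storage lockers.
A packing using 4 storage lockers:
  locker 1: 80 + 30 = 110
  locker 2: 75 + 30 = 105
  locker 3: 75 + 25 + 10 = 110
  locker 4: 65 + 20 + 15 + 10 = 110
This matches the lower bound, so 4 is optimal.

4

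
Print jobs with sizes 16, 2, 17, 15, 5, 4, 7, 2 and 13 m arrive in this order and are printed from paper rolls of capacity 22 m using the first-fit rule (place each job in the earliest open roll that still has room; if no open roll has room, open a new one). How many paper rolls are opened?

  16 → roll 1 (new)  [load 16/22]
  2 → roll 1  [load 18/22]
  17 → roll 2 (new)  [load 17/22]
  15 → roll 3 (new)  [load 15/22]
  5 → roll 2  [load 22/22]
  4 → roll 1  [load 22/22]
  7 → roll 3  [load 22/22]
  2 → roll 4 (new)  [load 2/22]
  13 → roll 4  [load 15/22]
4 paper rolls opened.

4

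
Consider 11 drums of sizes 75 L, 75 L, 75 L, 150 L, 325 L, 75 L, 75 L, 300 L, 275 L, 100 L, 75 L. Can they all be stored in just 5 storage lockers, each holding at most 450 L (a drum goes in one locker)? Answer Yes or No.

A valid assignment using 4 storage lockers:
  locker 1: 325 + 100 = 425
  locker 2: 300 + 150 = 450
  locker 3: 275 + 75 + 75 = 425
  locker 4: 75 + 75 + 75 + 75 = 300
That uses only 4 ≤ 5, so 5 storage lockers are enough.

Yes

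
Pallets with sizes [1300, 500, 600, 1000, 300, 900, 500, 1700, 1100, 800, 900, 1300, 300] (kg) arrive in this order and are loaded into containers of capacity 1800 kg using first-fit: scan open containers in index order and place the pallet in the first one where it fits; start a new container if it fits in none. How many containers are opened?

  1300 → container 1 (new)  [load 1300/1800]
  500 → container 1  [load 1800/1800]
  600 → container 2 (new)  [load 600/1800]
  1000 → container 2  [load 1600/1800]
  300 → container 3 (new)  [load 300/1800]
  900 → container 3  [load 1200/1800]
  500 → container 3  [load 1700/1800]
  1700 → container 4 (new)  [load 1700/1800]
  1100 → container 5 (new)  [load 1100/1800]
  800 → container 6 (new)  [load 800/1800]
  900 → container 6  [load 1700/1800]
  1300 → container 7 (new)  [load 1300/1800]
  300 → container 5  [load 1400/1800]
7 containers opened.

7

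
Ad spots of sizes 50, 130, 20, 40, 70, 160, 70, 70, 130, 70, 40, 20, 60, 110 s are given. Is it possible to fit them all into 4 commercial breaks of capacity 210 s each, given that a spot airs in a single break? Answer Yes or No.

No

Total = 1040 s; ⌈1040/210⌉ = 5.
At least 5 commercial breaks are required, but only 4 are allowed.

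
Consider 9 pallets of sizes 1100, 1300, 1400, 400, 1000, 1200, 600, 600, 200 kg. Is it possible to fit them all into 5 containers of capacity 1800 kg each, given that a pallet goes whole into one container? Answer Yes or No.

Yes

A valid assignment using 5 containers:
  container 1: 1400 + 400 = 1800
  container 2: 1300 + 200 = 1500
  container 3: 1200 + 600 = 1800
  container 4: 1100 + 600 = 1700
  container 5: 1000 = 1000
Every load is within 1800 kg, so 5 containers suffice.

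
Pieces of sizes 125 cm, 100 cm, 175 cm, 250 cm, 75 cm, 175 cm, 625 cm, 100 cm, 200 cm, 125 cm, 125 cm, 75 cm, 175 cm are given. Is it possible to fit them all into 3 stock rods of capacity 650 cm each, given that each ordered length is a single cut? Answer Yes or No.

No

Total = 2325 cm; ⌈2325/650⌉ = 4.
At least 4 stock rods are required, but only 3 are allowed.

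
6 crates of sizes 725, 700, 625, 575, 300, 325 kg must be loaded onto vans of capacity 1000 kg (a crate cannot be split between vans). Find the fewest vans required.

4

Total = 725 + 700 + 625 + 575 + 325 + 300 = 3250 kg.
Lower bound: ⌈3250/1000⌉ = 4 vans.
A packing using 4 vans:
  van 1: 725 = 725
  van 2: 700 + 300 = 1000
  van 3: 625 + 325 = 950
  van 4: 575 = 575
This matches the lower bound, so 4 is optimal.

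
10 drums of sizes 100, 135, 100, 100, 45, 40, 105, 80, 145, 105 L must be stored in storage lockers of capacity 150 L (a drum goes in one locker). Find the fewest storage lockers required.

Total = 145 + 135 + 105 + 105 + 100 + 100 + 100 + 80 + 45 + 40 = 955 L.
Lower bound: ⌈955/150⌉ = 7 storage lockers.
Also, 8 drums each exceed 75 L, and no two of those can share a locker, so at least 8 storage lockers are needed.
A packing using 8 storage lockers:
  locker 1: 145 = 145
  locker 2: 135 = 135
  locker 3: 105 + 45 = 150
  locker 4: 105 + 40 = 145
  locker 5: 100 = 100
  locker 6: 100 = 100
  locker 7: 100 = 100
  locker 8: 80 = 80
This matches the lower bound, so 8 is optimal.

8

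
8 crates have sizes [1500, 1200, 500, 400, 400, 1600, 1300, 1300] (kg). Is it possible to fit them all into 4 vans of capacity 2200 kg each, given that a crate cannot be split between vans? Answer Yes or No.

Total = 8200 kg; ⌈8200/2200⌉ = 4.
5 crates each exceed half the capacity and cannot share a van, forcing at least 5 vans.
At least 5 vans are required, but only 4 are allowed.

No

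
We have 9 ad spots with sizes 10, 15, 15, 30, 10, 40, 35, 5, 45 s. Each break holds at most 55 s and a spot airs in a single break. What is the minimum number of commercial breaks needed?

Total = 45 + 40 + 35 + 30 + 15 + 15 + 10 + 10 + 5 = 205 s.
Lower bound: ⌈205/55⌉ = 4 commercial breaks.
A packing using 4 commercial breaks:
  break 1: 45 + 10 = 55
  break 2: 40 + 15 = 55
  break 3: 35 + 15 + 5 = 55
  break 4: 30 + 10 = 40
This matches the lower bound, so 4 is optimal.

4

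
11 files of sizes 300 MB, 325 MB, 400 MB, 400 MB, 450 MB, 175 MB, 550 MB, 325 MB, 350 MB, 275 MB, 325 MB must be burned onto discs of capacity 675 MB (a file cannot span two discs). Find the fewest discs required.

Total = 550 + 450 + 400 + 400 + 350 + 325 + 325 + 325 + 300 + 275 + 175 = 3875 MB.
Lower bound: ⌈3875/675⌉ = 6 discs.
A packing using 7 discs:
  disc 1: 550 = 550
  disc 2: 450 + 175 = 625
  disc 3: 400 + 275 = 675
  disc 4: 400 = 400
  disc 5: 350 + 325 = 675
  disc 6: 325 + 325 = 650
  disc 7: 300 = 300
No arrangement into 6 discs stays within capacity, so 7 is optimal.

7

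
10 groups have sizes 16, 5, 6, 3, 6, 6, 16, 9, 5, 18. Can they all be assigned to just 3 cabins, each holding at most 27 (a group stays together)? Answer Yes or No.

No

Total = 90; ⌈90/27⌉ = 4.
At least 4 cabins are required, but only 3 are allowed.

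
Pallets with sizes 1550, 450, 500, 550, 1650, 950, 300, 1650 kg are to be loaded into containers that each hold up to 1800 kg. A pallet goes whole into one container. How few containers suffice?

Total = 1650 + 1650 + 1550 + 950 + 550 + 500 + 450 + 300 = 7600 kg.
Lower bound: ⌈7600/1800⌉ = 5 containers.
A packing using 5 containers:
  container 1: 1650 = 1650
  container 2: 1650 = 1650
  container 3: 1550 = 1550
  container 4: 950 + 550 + 300 = 1800
  container 5: 500 + 450 = 950
This matches the lower bound, so 5 is optimal.

5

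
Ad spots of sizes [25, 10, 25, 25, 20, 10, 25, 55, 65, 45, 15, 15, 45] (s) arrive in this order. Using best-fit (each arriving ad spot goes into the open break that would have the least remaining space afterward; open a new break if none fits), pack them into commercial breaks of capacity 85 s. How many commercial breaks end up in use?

  25 → break 1 (new)  [load 25/85]
  10 → break 1  [load 35/85]
  25 → break 1  [load 60/85]
  25 → break 1  [load 85/85]
  20 → break 2 (new)  [load 20/85]
  10 → break 2  [load 30/85]
  25 → break 2  [load 55/85]
  55 → break 3 (new)  [load 55/85]
  65 → break 4 (new)  [load 65/85]
  45 → break 5 (new)  [load 45/85]
  15 → break 4  [load 80/85]
  15 → break 2  [load 70/85]
  45 → break 6 (new)  [load 45/85]
6 commercial breaks opened.

6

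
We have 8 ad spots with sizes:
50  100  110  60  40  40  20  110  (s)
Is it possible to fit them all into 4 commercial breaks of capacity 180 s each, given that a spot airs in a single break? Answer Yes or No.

Yes

A valid assignment using 3 commercial breaks:
  break 1: 110 + 60 = 170
  break 2: 110 + 50 + 20 = 180
  break 3: 100 + 40 + 40 = 180
That uses only 3 ≤ 4, so 4 commercial breaks are enough.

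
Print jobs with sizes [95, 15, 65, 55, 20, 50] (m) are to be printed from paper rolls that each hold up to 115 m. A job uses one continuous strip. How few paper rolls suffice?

Total = 95 + 65 + 55 + 50 + 20 + 15 = 300 m.
Lower bound: ⌈300/115⌉ = 3 paper rolls.
A packing using 3 paper rolls:
  roll 1: 95 + 20 = 115
  roll 2: 65 + 50 = 115
  roll 3: 55 + 15 = 70
This matches the lower bound, so 3 is optimal.

3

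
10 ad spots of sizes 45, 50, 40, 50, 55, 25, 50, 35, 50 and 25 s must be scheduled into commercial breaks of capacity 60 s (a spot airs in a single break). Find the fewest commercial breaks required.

Total = 55 + 50 + 50 + 50 + 50 + 45 + 40 + 35 + 25 + 25 = 425 s.
Lower bound: ⌈425/60⌉ = 8 commercial breaks.
A packing using 9 commercial breaks:
  break 1: 55 = 55
  break 2: 50 = 50
  break 3: 50 = 50
  break 4: 50 = 50
  break 5: 50 = 50
  break 6: 45 = 45
  break 7: 40 = 40
  break 8: 35 + 25 = 60
  break 9: 25 = 25
No arrangement into 8 commercial breaks stays within capacity, so 9 is optimal.

9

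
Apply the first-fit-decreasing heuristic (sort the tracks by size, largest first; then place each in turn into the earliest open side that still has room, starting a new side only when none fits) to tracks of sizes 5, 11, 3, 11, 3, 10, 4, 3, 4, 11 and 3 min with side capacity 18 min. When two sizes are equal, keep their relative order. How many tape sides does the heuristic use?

Sorted descending: 11, 11, 11, 10, 5, 4, 4, 3, 3, 3, 3.
  11 → side 1 (new)  [load 11/18]
  11 → side 2 (new)  [load 11/18]
  11 → side 3 (new)  [load 11/18]
  10 → side 4 (new)  [load 10/18]
  5 → side 1  [load 16/18]
  4 → side 2  [load 15/18]
  4 → side 3  [load 15/18]
  3 → side 2  [load 18/18]
  3 → side 3  [load 18/18]
  3 → side 4  [load 13/18]
  3 → side 4  [load 16/18]
4 tape sides opened.

4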